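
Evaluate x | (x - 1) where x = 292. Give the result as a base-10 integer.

295

x = 100100100 = 292
x - 1 = 100100011
OR    = 100100111 = 295
(x | (x - 1) sets all bits below the lowest set bit.)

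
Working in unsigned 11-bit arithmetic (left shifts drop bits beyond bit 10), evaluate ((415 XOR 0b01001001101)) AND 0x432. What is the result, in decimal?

415 = 00110011111
0b01001001101 = 01001001101
→ XOR → 01111010010 = 978
0x432 = 10000110010
→ AND → 00000010010 = 18

18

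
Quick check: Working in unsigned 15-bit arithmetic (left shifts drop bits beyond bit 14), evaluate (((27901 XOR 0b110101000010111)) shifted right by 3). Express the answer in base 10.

27901 = 110110011111101
0b110101000010111 = 110101000010111
→ XOR → 000011011101010 = 1770
→ shifted right by 3 → 000000011011101 = 221

221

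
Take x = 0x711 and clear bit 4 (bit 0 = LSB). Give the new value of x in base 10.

1793

x = 0011100010001
bit 4 is currently 1; clear it via x & ~(1 << 4) = x & ~16
→ 0011100000001 = 1793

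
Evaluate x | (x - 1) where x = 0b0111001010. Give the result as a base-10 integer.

x = 111001010 = 458
x - 1 = 111001001
OR    = 111001011 = 459
(x | (x - 1) sets all bits below the lowest set bit.)

459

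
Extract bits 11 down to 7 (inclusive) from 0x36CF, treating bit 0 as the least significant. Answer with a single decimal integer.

13

v = 11011011001111
Shift right by 7: 1101101
Mask low 5 bits: 01101 = 13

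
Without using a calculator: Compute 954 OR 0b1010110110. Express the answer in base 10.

958

954 = 1110111010
b = 1010110110
 OR → 1110111110 = 958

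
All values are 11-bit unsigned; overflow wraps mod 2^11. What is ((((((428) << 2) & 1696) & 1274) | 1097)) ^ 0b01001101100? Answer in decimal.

1669

428 = 00110101100
→ << 2 (mod 2^11) → 11010110000 = 1712
1696 = 11010100000
→ & → 11010100000 = 1696
1274 = 10011111010
→ & → 10010100000 = 1184
1097 = 10001001001
→ | → 10011101001 = 1257
0b01001101100 = 01001101100
→ ^ → 11010000101 = 1669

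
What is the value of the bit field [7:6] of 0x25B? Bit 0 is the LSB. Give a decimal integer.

v = 001001011011
Shift right by 6: 001001
Mask low 2 bits: 01 = 1

1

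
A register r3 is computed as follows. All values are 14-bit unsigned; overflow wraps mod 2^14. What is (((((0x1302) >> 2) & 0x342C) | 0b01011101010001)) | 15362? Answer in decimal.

16211

0x1302 = 01001100000010
→ >> 2 → 00010011000000 = 1216
0x342C = 11010000101100
→ & → 00010000000000 = 1024
0b01011101010001 = 01011101010001
→ | → 01011101010001 = 5969
15362 = 11110000000010
→ | → 11111101010011 = 16211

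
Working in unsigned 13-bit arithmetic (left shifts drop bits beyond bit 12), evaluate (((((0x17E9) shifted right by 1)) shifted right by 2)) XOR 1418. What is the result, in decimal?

0x17E9 = 1011111101001
→ shifted right by 1 → 0101111110100 = 3060
→ shifted right by 2 → 0001011111101 = 765
1418 = 0010110001010
→ XOR → 0011101110111 = 1911

1911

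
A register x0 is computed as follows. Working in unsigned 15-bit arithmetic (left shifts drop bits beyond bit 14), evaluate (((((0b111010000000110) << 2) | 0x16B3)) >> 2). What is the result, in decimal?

0b111010000000110 = 111010000000110
→ << 2 (mod 2^15) → 101000000011000 = 20504
0x16B3 = 001011010110011
→ | → 101011010111011 = 22203
→ >> 2 → 001010110101110 = 5550

5550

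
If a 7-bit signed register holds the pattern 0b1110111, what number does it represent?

-9

pattern = 1110111 (MSB is 1 ⇒ negative)
Invert: 0001000, add 1 → 0001001 = 9, so the value is -9.
(Equivalently: 119 - 2^7 = 119 - 128 = -9.)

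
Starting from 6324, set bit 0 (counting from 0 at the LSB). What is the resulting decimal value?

6325

x = 01100010110100
bit 0 is currently 0; set it via x | (1 << 0) = x | 1
→ 01100010110101 = 6325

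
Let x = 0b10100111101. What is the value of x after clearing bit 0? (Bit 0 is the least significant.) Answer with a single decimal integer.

1340

x = 10100111101
bit 0 is currently 1; clear it via x & ~(1 << 0) = x & ~1
→ 10100111100 = 1340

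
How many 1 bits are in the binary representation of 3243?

3243 = 110010101011
Count the 1s: 1 + 1 + 1 + 1 + 1 + 1 + 1 = 7

7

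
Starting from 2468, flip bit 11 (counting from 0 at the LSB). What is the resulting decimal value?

x = 100110100100
bit 11 is currently 1; toggle it via x ^ (1 << 11) = x ^ 2048
→ 000110100100 = 420

420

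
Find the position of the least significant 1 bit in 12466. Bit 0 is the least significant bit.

12466 = 11000010110010
Trailing zeros: 1, so the lowest set bit is bit 1 (value 2).

1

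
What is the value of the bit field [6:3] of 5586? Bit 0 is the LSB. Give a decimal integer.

10

v = 1010111010010
Shift right by 3: 1010111010
Mask low 4 bits: 1010 = 10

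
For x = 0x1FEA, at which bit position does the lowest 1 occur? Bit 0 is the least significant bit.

1

0x1FEA = 1111111101010
Trailing zeros: 1, so the lowest set bit is bit 1 (value 2).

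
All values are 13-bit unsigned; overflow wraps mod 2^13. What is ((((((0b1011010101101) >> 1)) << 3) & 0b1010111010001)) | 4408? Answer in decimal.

0b1011010101101 = 1011010101101
→ >> 1 → 0101101010110 = 2902
→ << 3 (mod 2^13) → 1101010110000 = 6832
0b1010111010001 = 1010111010001
→ & → 1000010010000 = 4240
4408 = 1000100111000
→ | → 1000110111000 = 4536

4536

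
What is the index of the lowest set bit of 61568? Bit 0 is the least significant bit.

61568 = 1111000010000000
Trailing zeros: 7, so the lowest set bit is bit 7 (value 128).

7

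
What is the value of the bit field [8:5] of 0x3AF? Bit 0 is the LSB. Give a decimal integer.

v = 1110101111
Shift right by 5: 11101
Mask low 4 bits: 1101 = 13

13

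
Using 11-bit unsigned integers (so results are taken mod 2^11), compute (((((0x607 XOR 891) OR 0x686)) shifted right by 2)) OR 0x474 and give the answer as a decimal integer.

1535

0x607 = 11000000111
891 = 01101111011
→ XOR → 10101111100 = 1404
0x686 = 11010000110
→ OR → 11111111110 = 2046
→ shifted right by 2 → 00111111111 = 511
0x474 = 10001110100
→ OR → 10111111111 = 1535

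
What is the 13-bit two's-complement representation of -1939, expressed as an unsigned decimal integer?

6253

1939 in 13 bits: 0011110010011
Invert: 1100001101100
Add 1:  1100001101101 = 6253
(Check: 2^13 - 1939 = 8192 - 1939 = 6253.)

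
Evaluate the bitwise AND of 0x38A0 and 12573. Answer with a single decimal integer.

12288

0x38A0 = 11100010100000
12573 = 11000100011101
AND → 11000000000000 = 12288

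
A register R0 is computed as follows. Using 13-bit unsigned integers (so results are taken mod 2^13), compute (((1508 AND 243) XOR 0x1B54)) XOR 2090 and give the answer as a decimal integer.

1508 = 0010111100100
243 = 0000011110011
→ AND → 0000011100000 = 224
0x1B54 = 1101101010100
→ XOR → 1101110110100 = 7092
2090 = 0100000101010
→ XOR → 1001110011110 = 5022

5022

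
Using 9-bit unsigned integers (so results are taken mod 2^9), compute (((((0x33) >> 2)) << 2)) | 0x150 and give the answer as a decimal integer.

0x33 = 000110011
→ >> 2 → 000001100 = 12
→ << 2 (mod 2^9) → 000110000 = 48
0x150 = 101010000
→ | → 101110000 = 368

368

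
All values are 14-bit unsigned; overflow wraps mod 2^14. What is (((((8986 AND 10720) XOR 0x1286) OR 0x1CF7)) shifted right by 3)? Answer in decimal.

2046

8986 = 10001100011010
10720 = 10100111100000
→ AND → 10000100000000 = 8448
0x1286 = 01001010000110
→ XOR → 11001110000110 = 13190
0x1CF7 = 01110011110111
→ OR → 11111111110111 = 16375
→ shifted right by 3 → 00011111111110 = 2046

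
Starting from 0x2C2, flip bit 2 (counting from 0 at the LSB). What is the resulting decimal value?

x = 01011000010
bit 2 is currently 0; toggle it via x ^ (1 << 2) = x ^ 4
→ 01011000110 = 710

710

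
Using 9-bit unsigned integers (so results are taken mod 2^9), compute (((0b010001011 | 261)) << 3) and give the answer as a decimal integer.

120

0b010001011 = 010001011
261 = 100000101
→ | → 110001111 = 399
→ << 3 (mod 2^9) → 001111000 = 120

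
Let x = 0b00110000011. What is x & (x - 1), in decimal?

x = 110000011 = 387
x - 1 = 110000010
AND   = 110000010 = 386
(x & (x - 1) clears the lowest set bit of x.)

386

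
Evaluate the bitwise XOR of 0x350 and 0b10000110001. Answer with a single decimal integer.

1889

0x350 = 01101010000
b = 10000110001
XOR → 11101100001 = 1889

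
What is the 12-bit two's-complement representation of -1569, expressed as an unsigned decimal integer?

2527

1569 in 12 bits: 011000100001
Invert: 100111011110
Add 1:  100111011111 = 2527
(Check: 2^12 - 1569 = 4096 - 1569 = 2527.)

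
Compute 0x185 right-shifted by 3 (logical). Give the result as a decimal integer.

48

0x185 = 110000101
shift right by 3 → 000110000 = 48
(equivalently, floor(389 / 8))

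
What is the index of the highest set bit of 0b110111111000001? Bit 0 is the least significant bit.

14

0b110111111000001 = 110111111000001
The topmost 1 is at position 14 (since 2^14 = 16384 ≤ 28609 < 32768).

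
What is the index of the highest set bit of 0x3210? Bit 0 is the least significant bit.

0x3210 = 11001000010000
The topmost 1 is at position 13 (since 2^13 = 8192 ≤ 12816 < 16384).

13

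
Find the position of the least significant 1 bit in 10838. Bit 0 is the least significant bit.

1

10838 = 10101001010110
Trailing zeros: 1, so the lowest set bit is bit 1 (value 2).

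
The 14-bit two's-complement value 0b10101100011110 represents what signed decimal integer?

-5346

pattern = 10101100011110 (MSB is 1 ⇒ negative)
Invert: 01010011100001, add 1 → 01010011100010 = 5346, so the value is -5346.
(Equivalently: 11038 - 2^14 = 11038 - 16384 = -5346.)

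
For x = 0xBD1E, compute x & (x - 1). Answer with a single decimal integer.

48412

x = 1011110100011110 = 48414
x - 1 = 1011110100011101
AND   = 1011110100011100 = 48412
(x & (x - 1) clears the lowest set bit of x.)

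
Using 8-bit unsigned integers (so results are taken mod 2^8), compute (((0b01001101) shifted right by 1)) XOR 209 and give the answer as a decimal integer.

0b01001101 = 01001101
→ shifted right by 1 → 00100110 = 38
209 = 11010001
→ XOR → 11110111 = 247

247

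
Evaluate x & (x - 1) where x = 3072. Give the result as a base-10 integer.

2048

x = 110000000000 = 3072
x - 1 = 101111111111
AND   = 100000000000 = 2048
(x & (x - 1) clears the lowest set bit of x.)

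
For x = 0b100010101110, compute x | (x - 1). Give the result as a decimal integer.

2223

x = 100010101110 = 2222
x - 1 = 100010101101
OR    = 100010101111 = 2223
(x | (x - 1) sets all bits below the lowest set bit.)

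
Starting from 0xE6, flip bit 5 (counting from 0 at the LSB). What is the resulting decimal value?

198

x = 0000011100110
bit 5 is currently 1; toggle it via x ^ (1 << 5) = x ^ 32
→ 0000011000110 = 198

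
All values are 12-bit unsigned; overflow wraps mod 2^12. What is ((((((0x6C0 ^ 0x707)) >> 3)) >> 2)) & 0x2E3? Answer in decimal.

2

0x6C0 = 011011000000
0x707 = 011100000111
→ ^ → 000111000111 = 455
→ >> 3 → 000000111000 = 56
→ >> 2 → 000000001110 = 14
0x2E3 = 001011100011
→ & → 000000000010 = 2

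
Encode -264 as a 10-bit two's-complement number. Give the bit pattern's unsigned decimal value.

760

264 in 10 bits: 0100001000
Invert: 1011110111
Add 1:  1011111000 = 760
(Check: 2^10 - 264 = 1024 - 264 = 760.)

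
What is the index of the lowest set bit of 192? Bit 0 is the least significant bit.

192 = 11000000
Trailing zeros: 6, so the lowest set bit is bit 6 (value 64).

6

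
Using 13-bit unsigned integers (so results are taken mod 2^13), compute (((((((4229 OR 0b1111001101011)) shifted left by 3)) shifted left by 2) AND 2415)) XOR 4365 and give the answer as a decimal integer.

4229 = 1000010000101
0b1111001101011 = 1111001101011
→ OR → 1111011101111 = 7919
→ shifted left by 3 (mod 2^13) → 1011101111000 = 6008
→ shifted left by 2 (mod 2^13) → 1110111100000 = 7648
2415 = 0100101101111
→ AND → 0100101100000 = 2400
4365 = 1000100001101
→ XOR → 1100001101101 = 6253

6253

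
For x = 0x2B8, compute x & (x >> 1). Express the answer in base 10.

x = 1010111000 = 696
x>>1 = 0101011100
AND  = 0000011000 = 24
(x & (x >> 1) has a 1 wherever x has two consecutive 1 bits.)

24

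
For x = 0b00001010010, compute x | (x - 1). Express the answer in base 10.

x = 1010010 = 82
x - 1 = 1010001
OR    = 1010011 = 83
(x | (x - 1) sets all bits below the lowest set bit.)

83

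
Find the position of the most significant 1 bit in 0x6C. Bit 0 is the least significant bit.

0x6C = 1101100
The topmost 1 is at position 6 (since 2^6 = 64 ≤ 108 < 128).

6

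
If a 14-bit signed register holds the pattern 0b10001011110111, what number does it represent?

-7433

pattern = 10001011110111 (MSB is 1 ⇒ negative)
Invert: 01110100001000, add 1 → 01110100001001 = 7433, so the value is -7433.
(Equivalently: 8951 - 2^14 = 8951 - 16384 = -7433.)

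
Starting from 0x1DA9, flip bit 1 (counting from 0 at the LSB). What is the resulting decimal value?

7595

x = 1110110101001
bit 1 is currently 0; toggle it via x ^ (1 << 1) = x ^ 2
→ 1110110101011 = 7595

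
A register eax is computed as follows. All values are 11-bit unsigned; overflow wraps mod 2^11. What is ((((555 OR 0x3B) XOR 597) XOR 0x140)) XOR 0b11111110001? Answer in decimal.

555 = 01000101011
0x3B = 00000111011
→ OR → 01000111011 = 571
597 = 01001010101
→ XOR → 00001101110 = 110
0x140 = 00101000000
→ XOR → 00100101110 = 302
0b11111110001 = 11111110001
→ XOR → 11011011111 = 1759

1759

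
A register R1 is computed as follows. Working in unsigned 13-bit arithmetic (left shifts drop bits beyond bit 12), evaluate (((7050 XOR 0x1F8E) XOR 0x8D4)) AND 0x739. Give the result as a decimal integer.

7050 = 1101110001010
0x1F8E = 1111110001110
→ XOR → 0010000000100 = 1028
0x8D4 = 0100011010100
→ XOR → 0110011010000 = 3280
0x739 = 0011100111001
→ AND → 0010000010000 = 1040

1040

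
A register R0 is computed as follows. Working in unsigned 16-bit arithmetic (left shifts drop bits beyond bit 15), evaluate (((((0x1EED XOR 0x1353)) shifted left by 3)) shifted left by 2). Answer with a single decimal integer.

0x1EED = 0001111011101101
0x1353 = 0001001101010011
→ XOR → 0000110110111110 = 3518
→ shifted left by 3 (mod 2^16) → 0110110111110000 = 28144
→ shifted left by 2 (mod 2^16) → 1011011111000000 = 47040

47040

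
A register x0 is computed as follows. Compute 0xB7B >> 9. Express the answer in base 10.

5

0xB7B = 101101111011
shift right by 9 → 000000000101 = 5
(equivalently, floor(2939 / 512))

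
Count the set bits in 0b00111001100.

5

n = 111001100
Count the 1s: 1 + 1 + 1 + 1 + 1 = 5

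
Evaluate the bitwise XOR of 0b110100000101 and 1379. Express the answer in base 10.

2150

a = 110100000101
1379 = 010101100011
XOR → 100001100110 = 2150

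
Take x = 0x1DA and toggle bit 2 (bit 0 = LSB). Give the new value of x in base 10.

x = 00111011010
bit 2 is currently 0; toggle it via x ^ (1 << 2) = x ^ 4
→ 00111011110 = 478

478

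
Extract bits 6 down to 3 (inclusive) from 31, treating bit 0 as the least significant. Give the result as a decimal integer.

v = 0000011111
Shift right by 3: 0000011
Mask low 4 bits: 0011 = 3

3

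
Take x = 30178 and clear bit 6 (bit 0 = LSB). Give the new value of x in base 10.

30114

x = 111010111100010
bit 6 is currently 1; clear it via x & ~(1 << 6) = x & ~64
→ 111010110100010 = 30114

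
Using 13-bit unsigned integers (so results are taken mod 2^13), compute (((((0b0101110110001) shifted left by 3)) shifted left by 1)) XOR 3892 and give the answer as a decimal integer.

5156

0b0101110110001 = 0101110110001
→ shifted left by 3 (mod 2^13) → 1110110001000 = 7560
→ shifted left by 1 (mod 2^13) → 1101100010000 = 6928
3892 = 0111100110100
→ XOR → 1010000100100 = 5156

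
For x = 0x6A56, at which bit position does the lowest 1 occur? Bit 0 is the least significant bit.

1

0x6A56 = 110101001010110
Trailing zeros: 1, so the lowest set bit is bit 1 (value 2).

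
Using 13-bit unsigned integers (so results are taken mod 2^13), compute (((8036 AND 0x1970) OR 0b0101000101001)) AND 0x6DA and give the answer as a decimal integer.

8036 = 1111101100100
0x1970 = 1100101110000
→ AND → 1100101100000 = 6496
0b0101000101001 = 0101000101001
→ OR → 1101101101001 = 7017
0x6DA = 0011011011010
→ AND → 0001001001000 = 584

584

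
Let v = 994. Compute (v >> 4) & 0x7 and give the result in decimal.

v = 1111100010
Shift right by 4: 111110
Mask low 3 bits: 110 = 6

6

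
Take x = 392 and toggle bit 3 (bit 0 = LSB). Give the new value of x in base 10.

384

x = 00110001000
bit 3 is currently 1; toggle it via x ^ (1 << 3) = x ^ 8
→ 00110000000 = 384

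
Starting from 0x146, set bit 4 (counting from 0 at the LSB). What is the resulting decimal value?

x = 0101000110
bit 4 is currently 0; set it via x | (1 << 4) = x | 16
→ 0101010110 = 342

342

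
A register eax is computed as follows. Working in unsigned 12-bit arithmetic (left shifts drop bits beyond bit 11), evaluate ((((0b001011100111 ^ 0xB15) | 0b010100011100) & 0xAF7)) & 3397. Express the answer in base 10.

0b001011100111 = 001011100111
0xB15 = 101100010101
→ ^ → 100111110010 = 2546
0b010100011100 = 010100011100
→ | → 110111111110 = 3582
0xAF7 = 101011110111
→ & → 100011110110 = 2294
3397 = 110101000101
→ & → 100001000100 = 2116

2116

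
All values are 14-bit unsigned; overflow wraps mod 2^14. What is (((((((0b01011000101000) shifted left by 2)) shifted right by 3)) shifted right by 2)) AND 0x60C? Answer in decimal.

0b01011000101000 = 01011000101000
→ shifted left by 2 (mod 2^14) → 01100010100000 = 6304
→ shifted right by 3 → 00001100010100 = 788
→ shifted right by 2 → 00000011000101 = 197
0x60C = 00011000001100
→ AND → 00000000000100 = 4

4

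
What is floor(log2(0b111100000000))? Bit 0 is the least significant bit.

11

0b111100000000 = 111100000000
The topmost 1 is at position 11 (since 2^11 = 2048 ≤ 3840 < 4096).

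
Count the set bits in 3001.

8

3001 = 101110111001
Count the 1s: 1 + 1 + 1 + 1 + 1 + 1 + 1 + 1 = 8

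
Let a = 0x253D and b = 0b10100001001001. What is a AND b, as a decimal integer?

8201

0x253D = 10010100111101
b = 10100001001001
AND → 10000000001001 = 8201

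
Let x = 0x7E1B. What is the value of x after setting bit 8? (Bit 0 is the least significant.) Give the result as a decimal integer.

x = 0111111000011011
bit 8 is currently 0; set it via x | (1 << 8) = x | 256
→ 0111111100011011 = 32539

32539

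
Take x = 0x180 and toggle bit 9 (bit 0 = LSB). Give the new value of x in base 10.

x = 00110000000
bit 9 is currently 0; toggle it via x ^ (1 << 9) = x ^ 512
→ 01110000000 = 896

896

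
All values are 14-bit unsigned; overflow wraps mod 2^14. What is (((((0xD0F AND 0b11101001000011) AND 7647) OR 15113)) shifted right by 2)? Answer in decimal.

3778

0xD0F = 00110100001111
0b11101001000011 = 11101001000011
→ AND → 00100000000011 = 2051
7647 = 01110111011111
→ AND → 00100000000011 = 2051
15113 = 11101100001001
→ OR → 11101100001011 = 15115
→ shifted right by 2 → 00111011000010 = 3778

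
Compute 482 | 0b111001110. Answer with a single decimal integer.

482 = 111100010
b = 111001110
 OR → 111101110 = 494

494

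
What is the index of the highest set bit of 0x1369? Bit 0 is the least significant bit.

12

0x1369 = 1001101101001
The topmost 1 is at position 12 (since 2^12 = 4096 ≤ 4969 < 8192).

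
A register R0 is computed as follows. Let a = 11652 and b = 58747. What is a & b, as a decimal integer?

11652 = 0010110110000100
58747 = 1110010101111011
AND → 0010010100000000 = 9472

9472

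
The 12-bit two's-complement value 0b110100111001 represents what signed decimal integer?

pattern = 110100111001 (MSB is 1 ⇒ negative)
Invert: 001011000110, add 1 → 001011000111 = 711, so the value is -711.
(Equivalently: 3385 - 2^12 = 3385 - 4096 = -711.)

-711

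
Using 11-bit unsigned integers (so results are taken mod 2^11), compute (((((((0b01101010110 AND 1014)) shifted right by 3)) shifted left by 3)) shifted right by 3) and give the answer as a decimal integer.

0b01101010110 = 01101010110
1014 = 01111110110
→ AND → 01101010110 = 854
→ shifted right by 3 → 00001101010 = 106
→ shifted left by 3 (mod 2^11) → 01101010000 = 848
→ shifted right by 3 → 00001101010 = 106

106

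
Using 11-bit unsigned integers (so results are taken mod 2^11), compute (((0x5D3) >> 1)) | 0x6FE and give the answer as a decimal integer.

0x5D3 = 10111010011
→ >> 1 → 01011101001 = 745
0x6FE = 11011111110
→ | → 11011111111 = 1791

1791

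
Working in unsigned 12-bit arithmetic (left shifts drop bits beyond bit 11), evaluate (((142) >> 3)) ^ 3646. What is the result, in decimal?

142 = 000010001110
→ >> 3 → 000000010001 = 17
3646 = 111000111110
→ ^ → 111000101111 = 3631

3631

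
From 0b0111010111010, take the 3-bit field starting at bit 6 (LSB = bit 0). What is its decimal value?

v = 0111010111010
Shift right by 6: 0111010
Mask low 3 bits: 010 = 2

2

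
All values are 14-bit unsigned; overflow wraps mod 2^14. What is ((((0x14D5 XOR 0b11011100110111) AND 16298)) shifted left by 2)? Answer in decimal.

0x14D5 = 01010011010101
0b11011100110111 = 11011100110111
→ XOR → 10001111100010 = 9186
16298 = 11111110101010
→ AND → 10001110100010 = 9122
→ shifted left by 2 (mod 2^14) → 00111010001000 = 3720

3720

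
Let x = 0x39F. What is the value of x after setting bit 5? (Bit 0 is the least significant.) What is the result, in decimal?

x = 001110011111
bit 5 is currently 0; set it via x | (1 << 5) = x | 32
→ 001110111111 = 959

959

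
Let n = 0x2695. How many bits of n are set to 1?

0x2695 = 10011010010101
Count the 1s: 1 + 1 + 1 + 1 + 1 + 1 + 1 = 7

7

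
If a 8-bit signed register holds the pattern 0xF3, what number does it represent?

-13

pattern = 11110011 (MSB is 1 ⇒ negative)
Invert: 00001100, add 1 → 00001101 = 13, so the value is -13.
(Equivalently: 243 - 2^8 = 243 - 256 = -13.)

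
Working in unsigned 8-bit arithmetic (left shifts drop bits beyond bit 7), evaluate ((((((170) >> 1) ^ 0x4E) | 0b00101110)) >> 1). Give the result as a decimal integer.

31

170 = 10101010
→ >> 1 → 01010101 = 85
0x4E = 01001110
→ ^ → 00011011 = 27
0b00101110 = 00101110
→ | → 00111111 = 63
→ >> 1 → 00011111 = 31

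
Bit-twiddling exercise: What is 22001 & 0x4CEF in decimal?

22001 = 101010111110001
0x4CEF = 100110011101111
AND → 100010011100001 = 17633

17633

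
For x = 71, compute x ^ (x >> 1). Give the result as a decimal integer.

x = 1000111 = 71
x>>1 = 0100011
XOR  = 1100100 = 100
(x ^ (x >> 1) gives the standard binary-reflected Gray code of x.)

100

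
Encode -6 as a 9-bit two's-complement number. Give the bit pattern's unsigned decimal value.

6 in 9 bits: 000000110
Invert: 111111001
Add 1:  111111010 = 506
(Check: 2^9 - 6 = 512 - 6 = 506.)

506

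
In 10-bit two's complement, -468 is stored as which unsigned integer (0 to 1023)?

556

468 in 10 bits: 0111010100
Invert: 1000101011
Add 1:  1000101100 = 556
(Check: 2^10 - 468 = 1024 - 468 = 556.)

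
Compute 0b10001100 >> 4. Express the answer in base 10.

x = 10001100
shift right by 4 → 00001000 = 8
(equivalently, floor(140 / 16))

8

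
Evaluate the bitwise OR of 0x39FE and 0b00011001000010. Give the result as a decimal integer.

16382

0x39FE = 11100111111110
b = 00011001000010
 OR → 11111111111110 = 16382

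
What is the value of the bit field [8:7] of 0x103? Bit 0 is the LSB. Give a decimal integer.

v = 0100000011
Shift right by 7: 010
Mask low 2 bits: 10 = 2

2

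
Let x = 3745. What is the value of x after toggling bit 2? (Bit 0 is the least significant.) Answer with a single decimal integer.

3749

x = 111010100001
bit 2 is currently 0; toggle it via x ^ (1 << 2) = x ^ 4
→ 111010100101 = 3749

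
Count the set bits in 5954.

5954 = 1011101000010
Count the 1s: 1 + 1 + 1 + 1 + 1 + 1 = 6

6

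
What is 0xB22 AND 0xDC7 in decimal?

0xB22 = 101100100010
0xDC7 = 110111000111
AND → 100100000010 = 2306

2306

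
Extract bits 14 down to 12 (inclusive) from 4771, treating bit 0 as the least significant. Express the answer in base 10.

1

v = 001001010100011
Shift right by 12: 001
Mask low 3 bits: 001 = 1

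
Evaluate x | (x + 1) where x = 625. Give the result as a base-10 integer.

x = 1001110001 = 625
x + 1 = 1001110010
OR    = 1001110011 = 627
(x | (x + 1) sets the lowest cleared bit.)

627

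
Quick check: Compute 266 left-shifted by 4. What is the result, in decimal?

4256

266 = 0000100001010
shift left by 4 → 1000010100000 = 4256
(equivalently, 266 × 2^4 = 266 × 16)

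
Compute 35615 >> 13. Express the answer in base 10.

4

35615 = 1000101100011111
shift right by 13 → 0000000000000100 = 4
(equivalently, floor(35615 / 8192))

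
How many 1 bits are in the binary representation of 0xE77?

9

0xE77 = 111001110111
Count the 1s: 1 + 1 + 1 + 1 + 1 + 1 + 1 + 1 + 1 = 9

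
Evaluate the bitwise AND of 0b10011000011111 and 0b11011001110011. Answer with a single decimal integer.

a = 10011000011111
b = 11011001110011
AND → 10011000010011 = 9747

9747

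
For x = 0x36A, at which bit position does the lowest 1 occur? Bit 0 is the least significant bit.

0x36A = 1101101010
Trailing zeros: 1, so the lowest set bit is bit 1 (value 2).

1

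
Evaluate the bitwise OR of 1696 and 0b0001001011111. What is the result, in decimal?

1696 = 11010100000
b = 01001011111
 OR → 11011111111 = 1791

1791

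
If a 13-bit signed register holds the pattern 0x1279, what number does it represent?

-3463

pattern = 1001001111001 (MSB is 1 ⇒ negative)
Invert: 0110110000110, add 1 → 0110110000111 = 3463, so the value is -3463.
(Equivalently: 4729 - 2^13 = 4729 - 8192 = -3463.)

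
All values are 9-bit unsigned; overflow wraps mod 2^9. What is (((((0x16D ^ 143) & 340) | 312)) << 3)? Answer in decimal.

0x16D = 101101101
143 = 010001111
→ ^ → 111100010 = 482
340 = 101010100
→ & → 101000000 = 320
312 = 100111000
→ | → 101111000 = 376
→ << 3 (mod 2^9) → 111000000 = 448

448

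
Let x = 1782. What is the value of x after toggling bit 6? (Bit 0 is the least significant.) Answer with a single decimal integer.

x = 11011110110
bit 6 is currently 1; toggle it via x ^ (1 << 6) = x ^ 64
→ 11010110110 = 1718

1718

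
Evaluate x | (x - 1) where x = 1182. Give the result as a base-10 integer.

x = 10010011110 = 1182
x - 1 = 10010011101
OR    = 10010011111 = 1183
(x | (x - 1) sets all bits below the lowest set bit.)

1183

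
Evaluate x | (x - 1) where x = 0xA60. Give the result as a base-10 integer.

2687

x = 101001100000 = 2656
x - 1 = 101001011111
OR    = 101001111111 = 2687
(x | (x - 1) sets all bits below the lowest set bit.)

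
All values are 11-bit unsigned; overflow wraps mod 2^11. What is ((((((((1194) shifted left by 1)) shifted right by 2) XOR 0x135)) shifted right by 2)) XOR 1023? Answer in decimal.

1194 = 10010101010
→ shifted left by 1 (mod 2^11) → 00101010100 = 340
→ shifted right by 2 → 00001010101 = 85
0x135 = 00100110101
→ XOR → 00101100000 = 352
→ shifted right by 2 → 00001011000 = 88
1023 = 01111111111
→ XOR → 01110100111 = 935

935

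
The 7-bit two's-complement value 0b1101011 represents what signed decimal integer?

pattern = 1101011 (MSB is 1 ⇒ negative)
Invert: 0010100, add 1 → 0010101 = 21, so the value is -21.
(Equivalently: 107 - 2^7 = 107 - 128 = -21.)

-21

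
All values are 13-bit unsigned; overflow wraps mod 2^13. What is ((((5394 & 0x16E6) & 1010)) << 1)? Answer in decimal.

5394 = 1010100010010
0x16E6 = 1011011100110
→ & → 1010000000010 = 5122
1010 = 0001111110010
→ & → 0000000000010 = 2
→ << 1 (mod 2^13) → 0000000000100 = 4

4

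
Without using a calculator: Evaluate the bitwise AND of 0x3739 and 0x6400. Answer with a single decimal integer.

0x3739 = 011011100111001
0x6400 = 110010000000000
AND → 010010000000000 = 9216

9216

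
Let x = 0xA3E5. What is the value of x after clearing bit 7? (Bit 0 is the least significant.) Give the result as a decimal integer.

x = 1010001111100101
bit 7 is currently 1; clear it via x & ~(1 << 7) = x & ~128
→ 1010001101100101 = 41829

41829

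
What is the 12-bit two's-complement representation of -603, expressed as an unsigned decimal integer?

3493

603 in 12 bits: 001001011011
Invert: 110110100100
Add 1:  110110100101 = 3493
(Check: 2^12 - 603 = 4096 - 603 = 3493.)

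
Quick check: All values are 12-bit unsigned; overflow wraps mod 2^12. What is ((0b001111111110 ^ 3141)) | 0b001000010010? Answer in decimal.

4027

0b001111111110 = 001111111110
3141 = 110001000101
→ ^ → 111110111011 = 4027
0b001000010010 = 001000010010
→ | → 111110111011 = 4027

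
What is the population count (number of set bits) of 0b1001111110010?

n = 1001111110010
Count the 1s: 1 + 1 + 1 + 1 + 1 + 1 + 1 + 1 = 8

8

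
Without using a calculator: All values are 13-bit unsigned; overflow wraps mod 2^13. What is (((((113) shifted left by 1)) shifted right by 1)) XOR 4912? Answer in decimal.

4929

113 = 0000001110001
→ shifted left by 1 (mod 2^13) → 0000011100010 = 226
→ shifted right by 1 → 0000001110001 = 113
4912 = 1001100110000
→ XOR → 1001101000001 = 4929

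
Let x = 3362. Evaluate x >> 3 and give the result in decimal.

420

3362 = 110100100010
shift right by 3 → 000110100100 = 420
(equivalently, floor(3362 / 8))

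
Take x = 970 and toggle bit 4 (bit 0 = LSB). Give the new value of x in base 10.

x = 1111001010
bit 4 is currently 0; toggle it via x ^ (1 << 4) = x ^ 16
→ 1111011010 = 986

986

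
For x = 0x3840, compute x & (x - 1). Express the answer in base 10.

14336

x = 11100001000000 = 14400
x - 1 = 11100000111111
AND   = 11100000000000 = 14336
(x & (x - 1) clears the lowest set bit of x.)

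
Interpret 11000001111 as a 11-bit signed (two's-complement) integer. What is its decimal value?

-497

pattern = 11000001111 (MSB is 1 ⇒ negative)
Invert: 00111110000, add 1 → 00111110001 = 497, so the value is -497.
(Equivalently: 1551 - 2^11 = 1551 - 2048 = -497.)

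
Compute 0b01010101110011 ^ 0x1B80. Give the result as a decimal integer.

3827

a = 1010101110011
0x1B80 = 1101110000000
XOR → 0111011110011 = 3827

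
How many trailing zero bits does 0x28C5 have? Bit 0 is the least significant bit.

0

0x28C5 = 10100011000101
Trailing zeros: 0, so the lowest set bit is bit 0 (value 1).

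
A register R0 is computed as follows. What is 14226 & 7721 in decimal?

5632

14226 = 11011110010010
7721 = 01111000101001
AND → 01011000000000 = 5632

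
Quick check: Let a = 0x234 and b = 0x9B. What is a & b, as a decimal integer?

0x234 = 1000110100
0x9B = 0010011011
AND → 0000010000 = 16

16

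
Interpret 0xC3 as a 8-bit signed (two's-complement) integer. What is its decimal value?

-61

pattern = 11000011 (MSB is 1 ⇒ negative)
Invert: 00111100, add 1 → 00111101 = 61, so the value is -61.
(Equivalently: 195 - 2^8 = 195 - 256 = -61.)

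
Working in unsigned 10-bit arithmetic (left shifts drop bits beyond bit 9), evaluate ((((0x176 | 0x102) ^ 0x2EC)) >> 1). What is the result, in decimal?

0x176 = 0101110110
0x102 = 0100000010
→ | → 0101110110 = 374
0x2EC = 1011101100
→ ^ → 1110011010 = 922
→ >> 1 → 0111001101 = 461

461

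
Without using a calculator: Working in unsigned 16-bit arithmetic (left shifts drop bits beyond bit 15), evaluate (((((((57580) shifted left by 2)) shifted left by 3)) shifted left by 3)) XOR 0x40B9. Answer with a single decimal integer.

44217

57580 = 1110000011101100
→ shifted left by 2 (mod 2^16) → 1000001110110000 = 33712
→ shifted left by 3 (mod 2^16) → 0001110110000000 = 7552
→ shifted left by 3 (mod 2^16) → 1110110000000000 = 60416
0x40B9 = 0100000010111001
→ XOR → 1010110010111001 = 44217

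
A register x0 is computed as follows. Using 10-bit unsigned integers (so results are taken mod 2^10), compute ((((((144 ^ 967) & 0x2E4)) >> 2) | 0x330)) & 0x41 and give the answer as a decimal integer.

144 = 0010010000
967 = 1111000111
→ ^ → 1101010111 = 855
0x2E4 = 1011100100
→ & → 1001000100 = 580
→ >> 2 → 0010010001 = 145
0x330 = 1100110000
→ | → 1110110001 = 945
0x41 = 0001000001
→ & → 0000000001 = 1

1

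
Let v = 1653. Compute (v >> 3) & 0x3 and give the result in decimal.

2

v = 11001110101
Shift right by 3: 11001110
Mask low 2 bits: 10 = 2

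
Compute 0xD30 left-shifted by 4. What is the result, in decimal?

54016

0xD30 = 0000110100110000
shift left by 4 → 1101001100000000 = 54016
(equivalently, 3376 × 2^4 = 3376 × 16)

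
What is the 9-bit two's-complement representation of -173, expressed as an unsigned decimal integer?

173 in 9 bits: 010101101
Invert: 101010010
Add 1:  101010011 = 339
(Check: 2^9 - 173 = 512 - 173 = 339.)

339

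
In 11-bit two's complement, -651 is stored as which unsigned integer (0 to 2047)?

651 in 11 bits: 01010001011
Invert: 10101110100
Add 1:  10101110101 = 1397
(Check: 2^11 - 651 = 2048 - 651 = 1397.)

1397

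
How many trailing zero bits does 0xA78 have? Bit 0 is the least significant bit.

3

0xA78 = 101001111000
Trailing zeros: 3, so the lowest set bit is bit 3 (value 8).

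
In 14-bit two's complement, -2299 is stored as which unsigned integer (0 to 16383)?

14085

2299 in 14 bits: 00100011111011
Invert: 11011100000100
Add 1:  11011100000101 = 14085
(Check: 2^14 - 2299 = 16384 - 2299 = 14085.)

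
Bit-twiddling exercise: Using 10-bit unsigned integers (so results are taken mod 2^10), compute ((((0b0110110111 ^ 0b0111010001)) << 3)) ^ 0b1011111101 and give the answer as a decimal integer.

0b0110110111 = 0110110111
0b0111010001 = 0111010001
→ ^ → 0001100110 = 102
→ << 3 (mod 2^10) → 1100110000 = 816
0b1011111101 = 1011111101
→ ^ → 0111001101 = 461

461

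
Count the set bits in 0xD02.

4

0xD02 = 110100000010
Count the 1s: 1 + 1 + 1 + 1 = 4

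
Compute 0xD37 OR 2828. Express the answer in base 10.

0xD37 = 110100110111
2828 = 101100001100
 OR → 111100111111 = 3903

3903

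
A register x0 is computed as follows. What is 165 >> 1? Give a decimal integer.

165 = 10100101
shift right by 1 → 01010010 = 82
(equivalently, floor(165 / 2))

82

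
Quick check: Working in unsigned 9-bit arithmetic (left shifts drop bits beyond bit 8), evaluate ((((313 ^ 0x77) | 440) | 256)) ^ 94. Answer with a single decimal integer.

313 = 100111001
0x77 = 001110111
→ ^ → 101001110 = 334
440 = 110111000
→ | → 111111110 = 510
256 = 100000000
→ | → 111111110 = 510
94 = 001011110
→ ^ → 110100000 = 416

416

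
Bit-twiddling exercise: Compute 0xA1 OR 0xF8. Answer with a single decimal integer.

249

0xA1 = 10100001
0xF8 = 11111000
 OR → 11111001 = 249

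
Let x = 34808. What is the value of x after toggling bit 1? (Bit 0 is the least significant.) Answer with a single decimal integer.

x = 1000011111111000
bit 1 is currently 0; toggle it via x ^ (1 << 1) = x ^ 2
→ 1000011111111010 = 34810

34810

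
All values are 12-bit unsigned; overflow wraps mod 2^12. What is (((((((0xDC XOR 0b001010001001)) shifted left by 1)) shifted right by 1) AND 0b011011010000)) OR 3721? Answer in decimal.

0xDC = 000011011100
0b001010001001 = 001010001001
→ XOR → 001001010101 = 597
→ shifted left by 1 (mod 2^12) → 010010101010 = 1194
→ shifted right by 1 → 001001010101 = 597
0b011011010000 = 011011010000
→ AND → 001001010000 = 592
3721 = 111010001001
→ OR → 111011011001 = 3801

3801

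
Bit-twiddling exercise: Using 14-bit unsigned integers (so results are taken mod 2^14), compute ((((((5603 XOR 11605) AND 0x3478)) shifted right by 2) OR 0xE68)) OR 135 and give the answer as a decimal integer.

5603 = 01010111100011
11605 = 10110101010101
→ XOR → 11100010110110 = 14518
0x3478 = 11010001111000
→ AND → 11000000110000 = 12336
→ shifted right by 2 → 00110000001100 = 3084
0xE68 = 00111001101000
→ OR → 00111001101100 = 3692
135 = 00000010000111
→ OR → 00111011101111 = 3823

3823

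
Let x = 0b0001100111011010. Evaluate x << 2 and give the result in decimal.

26472

x = 001100111011010
shift left by 2 → 110011101101000 = 26472
(equivalently, 6618 × 2^2 = 6618 × 4)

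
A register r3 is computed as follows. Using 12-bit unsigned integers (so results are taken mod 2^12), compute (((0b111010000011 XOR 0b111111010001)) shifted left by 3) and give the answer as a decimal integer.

2704

0b111010000011 = 111010000011
0b111111010001 = 111111010001
→ XOR → 000101010010 = 338
→ shifted left by 3 (mod 2^12) → 101010010000 = 2704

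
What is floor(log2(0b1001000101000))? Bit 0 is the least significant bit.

0b1001000101000 = 1001000101000
The topmost 1 is at position 12 (since 2^12 = 4096 ≤ 4648 < 8192).

12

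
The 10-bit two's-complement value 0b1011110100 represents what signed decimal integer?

pattern = 1011110100 (MSB is 1 ⇒ negative)
Invert: 0100001011, add 1 → 0100001100 = 268, so the value is -268.
(Equivalently: 756 - 2^10 = 756 - 1024 = -268.)

-268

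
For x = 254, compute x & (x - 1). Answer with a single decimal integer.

252

x = 11111110 = 254
x - 1 = 11111101
AND   = 11111100 = 252
(x & (x - 1) clears the lowest set bit of x.)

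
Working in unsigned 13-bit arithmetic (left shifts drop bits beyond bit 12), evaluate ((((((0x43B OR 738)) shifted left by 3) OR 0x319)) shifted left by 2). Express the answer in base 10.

8036

0x43B = 0010000111011
738 = 0001011100010
→ OR → 0011011111011 = 1787
→ shifted left by 3 (mod 2^13) → 1011111011000 = 6104
0x319 = 0001100011001
→ OR → 1011111011001 = 6105
→ shifted left by 2 (mod 2^13) → 1111101100100 = 8036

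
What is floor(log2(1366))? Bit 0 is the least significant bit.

1366 = 10101010110
The topmost 1 is at position 10 (since 2^10 = 1024 ≤ 1366 < 2048).

10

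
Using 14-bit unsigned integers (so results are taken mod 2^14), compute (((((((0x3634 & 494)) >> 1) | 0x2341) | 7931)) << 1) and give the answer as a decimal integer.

16374

0x3634 = 11011000110100
494 = 00000111101110
→ & → 00000000100100 = 36
→ >> 1 → 00000000010010 = 18
0x2341 = 10001101000001
→ | → 10001101010011 = 9043
7931 = 01111011111011
→ | → 11111111111011 = 16379
→ << 1 (mod 2^14) → 11111111110110 = 16374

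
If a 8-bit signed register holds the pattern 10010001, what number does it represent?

pattern = 10010001 (MSB is 1 ⇒ negative)
Invert: 01101110, add 1 → 01101111 = 111, so the value is -111.
(Equivalently: 145 - 2^8 = 145 - 256 = -111.)

-111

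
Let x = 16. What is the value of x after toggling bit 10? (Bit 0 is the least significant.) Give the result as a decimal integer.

1040

x = 000000010000
bit 10 is currently 0; toggle it via x ^ (1 << 10) = x ^ 1024
→ 010000010000 = 1040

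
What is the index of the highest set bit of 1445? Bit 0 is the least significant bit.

1445 = 10110100101
The topmost 1 is at position 10 (since 2^10 = 1024 ≤ 1445 < 2048).

10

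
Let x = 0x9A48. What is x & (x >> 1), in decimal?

x = 1001101001001000 = 39496
x>>1 = 0100110100100100
AND  = 0000100000000000 = 2048
(x & (x >> 1) has a 1 wherever x has two consecutive 1 bits.)

2048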